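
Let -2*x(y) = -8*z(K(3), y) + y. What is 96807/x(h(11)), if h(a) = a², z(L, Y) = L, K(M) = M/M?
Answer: -193614/113 ≈ -1713.4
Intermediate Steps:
K(M) = 1
x(y) = 4 - y/2 (x(y) = -(-8*1 + y)/2 = -(-8 + y)/2 = 4 - y/2)
96807/x(h(11)) = 96807/(4 - ½*11²) = 96807/(4 - ½*121) = 96807/(4 - 121/2) = 96807/(-113/2) = 96807*(-2/113) = -193614/113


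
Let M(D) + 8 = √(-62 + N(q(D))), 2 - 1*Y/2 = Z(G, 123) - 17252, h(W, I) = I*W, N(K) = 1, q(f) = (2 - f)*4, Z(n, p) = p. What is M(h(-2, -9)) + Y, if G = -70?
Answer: 34254 + I*√61 ≈ 34254.0 + 7.8102*I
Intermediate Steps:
q(f) = 8 - 4*f
Y = 34262 (Y = 4 - 2*(123 - 17252) = 4 - 2*(-17129) = 4 + 34258 = 34262)
M(D) = -8 + I*√61 (M(D) = -8 + √(-62 + 1) = -8 + √(-61) = -8 + I*√61)
M(h(-2, -9)) + Y = (-8 + I*√61) + 34262 = 34254 + I*√61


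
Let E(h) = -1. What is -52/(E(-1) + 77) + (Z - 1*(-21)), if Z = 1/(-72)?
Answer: 27773/1368 ≈ 20.302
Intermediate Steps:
Z = -1/72 ≈ -0.013889
-52/(E(-1) + 77) + (Z - 1*(-21)) = -52/(-1 + 77) + (-1/72 - 1*(-21)) = -52/76 + (-1/72 + 21) = (1/76)*(-52) + 1511/72 = -13/19 + 1511/72 = 27773/1368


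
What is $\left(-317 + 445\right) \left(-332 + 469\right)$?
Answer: $17536$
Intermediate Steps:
$\left(-317 + 445\right) \left(-332 + 469\right) = 128 \cdot 137 = 17536$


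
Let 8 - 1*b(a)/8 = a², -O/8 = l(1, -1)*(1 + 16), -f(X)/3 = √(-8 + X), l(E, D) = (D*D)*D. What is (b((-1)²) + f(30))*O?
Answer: 7616 - 408*√22 ≈ 5702.3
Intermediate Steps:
l(E, D) = D³ (l(E, D) = D²*D = D³)
f(X) = -3*√(-8 + X)
O = 136 (O = -8*(-1)³*(1 + 16) = -(-8)*17 = -8*(-17) = 136)
b(a) = 64 - 8*a²
(b((-1)²) + f(30))*O = ((64 - 8*((-1)²)²) - 3*√(-8 + 30))*136 = ((64 - 8*1²) - 3*√22)*136 = ((64 - 8*1) - 3*√22)*136 = ((64 - 8) - 3*√22)*136 = (56 - 3*√22)*136 = 7616 - 408*√22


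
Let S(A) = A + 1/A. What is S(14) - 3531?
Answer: -49237/14 ≈ -3516.9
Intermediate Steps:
S(14) - 3531 = (14 + 1/14) - 3531 = 197/14 - 3531 = -49237/14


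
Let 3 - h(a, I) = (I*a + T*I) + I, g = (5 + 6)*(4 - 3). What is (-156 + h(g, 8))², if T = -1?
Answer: 58081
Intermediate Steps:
g = 11 (g = 11*1 = 11)
h(a, I) = 3 - I*a (h(a, I) = 3 - ((I*a - I) + I) = 3 - ((-I + I*a) + I) = 3 - I*a)
(-156 + h(g, 8))² = (-156 + (3 - 1*8*11))² = (-156 + (3 - 88))² = (-156 - 85)² = (-241)² = 58081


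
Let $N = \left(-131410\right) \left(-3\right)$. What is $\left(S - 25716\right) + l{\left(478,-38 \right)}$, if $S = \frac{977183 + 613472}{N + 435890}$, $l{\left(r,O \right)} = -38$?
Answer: $- \frac{4275463965}{166024} \approx -25752.0$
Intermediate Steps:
$N = 394230$
$S = \frac{318131}{166024}$ ($S = \frac{977183 + 613472}{394230 + 435890} = \frac{1590655}{830120} = 1590655 \cdot \frac{1}{830120} = \frac{318131}{166024} \approx 1.9162$)
$\left(S - 25716\right) + l{\left(478,-38 \right)} = \left(\frac{318131}{166024} - 25716\right) - 38 = - \frac{4269155053}{166024} - 38 = - \frac{4275463965}{166024}$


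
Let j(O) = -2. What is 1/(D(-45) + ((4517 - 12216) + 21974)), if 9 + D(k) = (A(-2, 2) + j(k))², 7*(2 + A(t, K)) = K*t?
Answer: 49/700058 ≈ 6.9994e-5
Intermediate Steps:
A(t, K) = -2 + K*t/7 (A(t, K) = -2 + (K*t)/7 = -2 + K*t/7)
D(k) = 583/49 (D(k) = -9 + ((-2 + (⅐)*2*(-2)) - 2)² = -9 + ((-2 - 4/7) - 2)² = -9 + (-18/7 - 2)² = -9 + (-32/7)² = -9 + 1024/49 = 583/49)
1/(D(-45) + ((4517 - 12216) + 21974)) = 1/(583/49 + ((4517 - 12216) + 21974)) = 1/(583/49 + (-7699 + 21974)) = 1/(583/49 + 14275) = 1/(700058/49) = 49/700058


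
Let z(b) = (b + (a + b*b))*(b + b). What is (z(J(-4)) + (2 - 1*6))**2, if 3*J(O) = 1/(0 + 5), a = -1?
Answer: 193710724/11390625 ≈ 17.006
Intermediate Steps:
J(O) = 1/15 (J(O) = 1/(3*(0 + 5)) = (1/3)/5 = (1/3)*(1/5) = 1/15)
z(b) = 2*b*(-1 + b + b**2) (z(b) = (b + (-1 + b*b))*(b + b) = (b + (-1 + b**2))*(2*b) = (-1 + b + b**2)*(2*b) = 2*b*(-1 + b + b**2))
(z(J(-4)) + (2 - 1*6))**2 = (2*(1/15)*(-1 + 1/15 + (1/15)**2) + (2 - 1*6))**2 = (2*(1/15)*(-1 + 1/15 + 1/225) + (2 - 6))**2 = (2*(1/15)*(-209/225) - 4)**2 = (-418/3375 - 4)**2 = (-13918/3375)**2 = 193710724/11390625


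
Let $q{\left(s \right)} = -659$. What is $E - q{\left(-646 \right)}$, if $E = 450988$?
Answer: $451647$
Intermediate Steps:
$E - q{\left(-646 \right)} = 450988 - -659 = 450988 + 659 = 451647$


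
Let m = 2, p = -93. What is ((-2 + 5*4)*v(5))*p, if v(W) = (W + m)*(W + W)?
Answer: -117180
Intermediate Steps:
v(W) = 2*W*(2 + W) (v(W) = (W + 2)*(W + W) = (2 + W)*(2*W) = 2*W*(2 + W))
((-2 + 5*4)*v(5))*p = ((-2 + 5*4)*(2*5*(2 + 5)))*(-93) = ((-2 + 20)*(2*5*7))*(-93) = (18*70)*(-93) = 1260*(-93) = -117180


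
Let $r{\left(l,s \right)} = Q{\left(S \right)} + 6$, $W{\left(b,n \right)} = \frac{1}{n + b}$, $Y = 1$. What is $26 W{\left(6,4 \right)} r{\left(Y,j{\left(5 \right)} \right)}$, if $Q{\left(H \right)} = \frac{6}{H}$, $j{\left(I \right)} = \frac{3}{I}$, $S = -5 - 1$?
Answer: $13$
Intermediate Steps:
$S = -6$ ($S = -5 - 1 = -6$)
$W{\left(b,n \right)} = \frac{1}{b + n}$
$r{\left(l,s \right)} = 5$ ($r{\left(l,s \right)} = \frac{6}{-6} + 6 = 6 \left(- \frac{1}{6}\right) + 6 = -1 + 6 = 5$)
$26 W{\left(6,4 \right)} r{\left(Y,j{\left(5 \right)} \right)} = \frac{26}{6 + 4} \cdot 5 = \frac{26}{10} \cdot 5 = 26 \cdot \frac{1}{10} \cdot 5 = \frac{13}{5} \cdot 5 = 13$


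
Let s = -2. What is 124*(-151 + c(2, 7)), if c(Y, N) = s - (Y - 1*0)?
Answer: -19220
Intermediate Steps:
c(Y, N) = -2 - Y (c(Y, N) = -2 - (Y - 1*0) = -2 - (Y + 0) = -2 - Y)
124*(-151 + c(2, 7)) = 124*(-151 + (-2 - 1*2)) = 124*(-151 + (-2 - 2)) = 124*(-151 - 4) = 124*(-155) = -19220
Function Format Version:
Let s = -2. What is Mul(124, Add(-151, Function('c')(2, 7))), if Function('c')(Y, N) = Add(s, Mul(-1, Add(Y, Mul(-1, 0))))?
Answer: -19220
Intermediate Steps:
Function('c')(Y, N) = Add(-2, Mul(-1, Y)) (Function('c')(Y, N) = Add(-2, Mul(-1, Add(Y, Mul(-1, 0)))) = Add(-2, Mul(-1, Add(Y, 0))) = Add(-2, Mul(-1, Y)))
Mul(124, Add(-151, Function('c')(2, 7))) = Mul(124, Add(-151, Add(-2, Mul(-1, 2)))) = Mul(124, Add(-151, Add(-2, -2))) = Mul(124, Add(-151, -4)) = Mul(124, -155) = -19220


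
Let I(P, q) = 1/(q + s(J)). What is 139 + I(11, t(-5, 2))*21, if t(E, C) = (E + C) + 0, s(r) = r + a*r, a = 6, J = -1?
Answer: 1369/10 ≈ 136.90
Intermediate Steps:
s(r) = 7*r (s(r) = r + 6*r = 7*r)
t(E, C) = C + E (t(E, C) = (C + E) + 0 = C + E)
I(P, q) = 1/(-7 + q) (I(P, q) = 1/(q + 7*(-1)) = 1/(q - 7) = 1/(-7 + q))
139 + I(11, t(-5, 2))*21 = 139 + 21/(-7 + (2 - 5)) = 139 + 21/(-7 - 3) = 139 + 21/(-10) = 139 - ⅒*21 = 139 - 21/10 = 1369/10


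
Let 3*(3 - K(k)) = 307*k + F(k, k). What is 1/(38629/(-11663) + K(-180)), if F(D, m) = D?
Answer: 11663/215528600 ≈ 5.4113e-5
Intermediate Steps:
K(k) = 3 - 308*k/3 (K(k) = 3 - (307*k + k)/3 = 3 - 308*k/3)
1/(38629/(-11663) + K(-180)) = 1/(38629/(-11663) + (3 - 308/3*(-180))) = 1/(38629*(-1/11663) + (3 + 18480)) = 1/(-38629/11663 + 18483) = 1/(215528600/11663) = 11663/215528600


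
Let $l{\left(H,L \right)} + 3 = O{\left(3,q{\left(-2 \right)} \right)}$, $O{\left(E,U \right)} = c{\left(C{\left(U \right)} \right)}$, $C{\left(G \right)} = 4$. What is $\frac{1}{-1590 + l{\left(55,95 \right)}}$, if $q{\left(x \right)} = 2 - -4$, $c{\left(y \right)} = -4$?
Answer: $- \frac{1}{1597} \approx -0.00062617$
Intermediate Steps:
$q{\left(x \right)} = 6$ ($q{\left(x \right)} = 2 + 4 = 6$)
$O{\left(E,U \right)} = -4$
$l{\left(H,L \right)} = -7$ ($l{\left(H,L \right)} = -3 - 4 = -7$)
$\frac{1}{-1590 + l{\left(55,95 \right)}} = \frac{1}{-1590 - 7} = \frac{1}{-1597} = - \frac{1}{1597}$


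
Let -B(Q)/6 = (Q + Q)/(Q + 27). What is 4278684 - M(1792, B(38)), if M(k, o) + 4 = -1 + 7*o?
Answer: 278117977/65 ≈ 4.2787e+6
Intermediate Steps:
B(Q) = -12*Q/(27 + Q) (B(Q) = -6*(Q + Q)/(Q + 27) = -6*2*Q/(27 + Q) = -12*Q/(27 + Q))
M(k, o) = -5 + 7*o (M(k, o) = -4 + (-1 + 7*o) = -5 + 7*o)
4278684 - M(1792, B(38)) = 4278684 - (-5 + 7*(-12*38/(27 + 38))) = 4278684 - (-5 + 7*(-12*38/65)) = 4278684 - (-5 + 7*(-12*38*1/65)) = 4278684 - (-5 + 7*(-456/65)) = 4278684 - (-5 - 3192/65) = 4278684 - 1*(-3517/65) = 4278684 + 3517/65 = 278117977/65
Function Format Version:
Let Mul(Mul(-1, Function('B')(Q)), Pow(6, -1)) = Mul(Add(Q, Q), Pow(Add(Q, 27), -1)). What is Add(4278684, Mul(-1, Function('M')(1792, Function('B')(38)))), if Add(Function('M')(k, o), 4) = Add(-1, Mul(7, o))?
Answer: Rational(278117977, 65) ≈ 4.2787e+6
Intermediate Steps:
Function('B')(Q) = Mul(-12, Q, Pow(Add(27, Q), -1)) (Function('B')(Q) = Mul(-6, Mul(Add(Q, Q), Pow(Add(Q, 27), -1))) = Mul(-6, Mul(Mul(2, Q), Pow(Add(27, Q), -1))) = Mul(-6, Mul(2, Q, Pow(Add(27, Q), -1))) = Mul(-12, Q, Pow(Add(27, Q), -1)))
Function('M')(k, o) = Add(-5, Mul(7, o)) (Function('M')(k, o) = Add(-4, Add(-1, Mul(7, o))) = Add(-5, Mul(7, o)))
Add(4278684, Mul(-1, Function('M')(1792, Function('B')(38)))) = Add(4278684, Mul(-1, Add(-5, Mul(7, Mul(-12, 38, Pow(Add(27, 38), -1)))))) = Add(4278684, Mul(-1, Add(-5, Mul(7, Mul(-12, 38, Pow(65, -1)))))) = Add(4278684, Mul(-1, Add(-5, Mul(7, Mul(-12, 38, Rational(1, 65)))))) = Add(4278684, Mul(-1, Add(-5, Mul(7, Rational(-456, 65))))) = Add(4278684, Mul(-1, Add(-5, Rational(-3192, 65)))) = Add(4278684, Mul(-1, Rational(-3517, 65))) = Add(4278684, Rational(3517, 65)) = Rational(278117977, 65)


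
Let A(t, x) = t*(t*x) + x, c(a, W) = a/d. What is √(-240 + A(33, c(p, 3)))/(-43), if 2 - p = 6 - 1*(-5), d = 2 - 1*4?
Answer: -√4665/43 ≈ -1.5884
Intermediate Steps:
d = -2 (d = 2 - 4 = -2)
p = -9 (p = 2 - (6 - 1*(-5)) = 2 - (6 + 5) = 2 - 1*11 = 2 - 11 = -9)
c(a, W) = -a/2 (c(a, W) = a/(-2) = a*(-½) = -a/2)
A(t, x) = x + x*t² (A(t, x) = x*t² + x = x + x*t²)
√(-240 + A(33, c(p, 3)))/(-43) = √(-240 + (-½*(-9))*(1 + 33²))/(-43) = -√(-240 + 9*(1 + 1089)/2)/43 = -√(-240 + (9/2)*1090)/43 = -√(-240 + 4905)/43 = -√4665/43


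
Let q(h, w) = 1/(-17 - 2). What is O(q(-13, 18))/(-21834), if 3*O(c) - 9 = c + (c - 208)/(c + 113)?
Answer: -96571/890259516 ≈ -0.00010848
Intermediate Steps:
q(h, w) = -1/19 (q(h, w) = 1/(-19) = -1/19)
O(c) = 3 + c/3 + (-208 + c)/(3*(113 + c)) (O(c) = 3 + (c + (c - 208)/(c + 113))/3 = 3 + (c + (-208 + c)/(113 + c))/3 = 3 + (c/3 + (-208 + c)/(3*(113 + c))) = 3 + c/3 + (-208 + c)/(3*(113 + c)))
O(q(-13, 18))/(-21834) = ((809 + (-1/19)**2 + 123*(-1/19))/(3*(113 - 1/19)))/(-21834) = ((809 + 1/361 - 123/19)/(3*(2146/19)))*(-1/21834) = ((1/3)*(19/2146)*(289713/361))*(-1/21834) = (96571/40774)*(-1/21834) = -96571/890259516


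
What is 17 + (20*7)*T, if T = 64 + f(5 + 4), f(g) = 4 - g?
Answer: 8277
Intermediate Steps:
T = 59 (T = 64 + (4 - (5 + 4)) = 64 + (4 - 1*9) = 64 + (4 - 9) = 64 - 5 = 59)
17 + (20*7)*T = 17 + (20*7)*59 = 17 + 140*59 = 17 + 8260 = 8277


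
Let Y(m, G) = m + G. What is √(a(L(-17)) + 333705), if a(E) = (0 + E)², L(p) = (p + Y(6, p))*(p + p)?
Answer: √1240009 ≈ 1113.6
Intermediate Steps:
Y(m, G) = G + m
L(p) = 2*p*(6 + 2*p) (L(p) = (p + (p + 6))*(p + p) = (p + (6 + p))*(2*p) = (6 + 2*p)*(2*p) = 2*p*(6 + 2*p))
a(E) = E²
√(a(L(-17)) + 333705) = √((4*(-17)*(3 - 17))² + 333705) = √((4*(-17)*(-14))² + 333705) = √(952² + 333705) = √(906304 + 333705) = √1240009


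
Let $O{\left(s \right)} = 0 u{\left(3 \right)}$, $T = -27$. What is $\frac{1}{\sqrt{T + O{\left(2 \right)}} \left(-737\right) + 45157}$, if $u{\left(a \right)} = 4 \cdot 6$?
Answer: $\frac{45157}{2053820212} + \frac{2211 i \sqrt{3}}{2053820212} \approx 2.1987 \cdot 10^{-5} + 1.8646 \cdot 10^{-6} i$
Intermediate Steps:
$u{\left(a \right)} = 24$
$O{\left(s \right)} = 0$ ($O{\left(s \right)} = 0 \cdot 24 = 0$)
$\frac{1}{\sqrt{T + O{\left(2 \right)}} \left(-737\right) + 45157} = \frac{1}{\sqrt{-27 + 0} \left(-737\right) + 45157} = \frac{1}{\sqrt{-27} \left(-737\right) + 45157} = \frac{1}{3 i \sqrt{3} \left(-737\right) + 45157} = \frac{1}{- 2211 i \sqrt{3} + 45157} = \frac{1}{45157 - 2211 i \sqrt{3}}$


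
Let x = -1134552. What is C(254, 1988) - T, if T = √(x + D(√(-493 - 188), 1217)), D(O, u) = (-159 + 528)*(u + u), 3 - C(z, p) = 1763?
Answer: -1760 - 31*I*√246 ≈ -1760.0 - 486.22*I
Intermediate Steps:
C(z, p) = -1760 (C(z, p) = 3 - 1*1763 = 3 - 1763 = -1760)
D(O, u) = 738*u (D(O, u) = 369*(2*u) = 738*u)
T = 31*I*√246 (T = √(-1134552 + 738*1217) = √(-1134552 + 898146) = √(-236406) = 31*I*√246 ≈ 486.22*I)
C(254, 1988) - T = -1760 - 31*I*√246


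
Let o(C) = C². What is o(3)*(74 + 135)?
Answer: 1881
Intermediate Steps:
o(3)*(74 + 135) = 3²*(74 + 135) = 9*209 = 1881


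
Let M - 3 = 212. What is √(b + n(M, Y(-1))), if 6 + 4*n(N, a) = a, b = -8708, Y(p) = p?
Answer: 21*I*√79/2 ≈ 93.326*I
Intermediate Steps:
M = 215 (M = 3 + 212 = 215)
n(N, a) = -3/2 + a/4
√(b + n(M, Y(-1))) = √(-8708 + (-3/2 + (¼)*(-1))) = √(-8708 + (-3/2 - ¼)) = √(-8708 - 7/4) = √(-34839/4) = 21*I*√79/2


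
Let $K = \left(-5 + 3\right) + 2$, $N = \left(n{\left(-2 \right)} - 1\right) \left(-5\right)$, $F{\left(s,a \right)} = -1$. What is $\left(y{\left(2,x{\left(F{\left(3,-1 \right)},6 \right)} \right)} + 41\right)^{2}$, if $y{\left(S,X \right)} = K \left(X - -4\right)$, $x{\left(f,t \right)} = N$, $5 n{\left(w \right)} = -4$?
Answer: $1681$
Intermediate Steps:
$n{\left(w \right)} = - \frac{4}{5}$ ($n{\left(w \right)} = \frac{1}{5} \left(-4\right) = - \frac{4}{5}$)
$N = 9$ ($N = \left(- \frac{4}{5} - 1\right) \left(-5\right) = \left(- \frac{9}{5}\right) \left(-5\right) = 9$)
$x{\left(f,t \right)} = 9$
$K = 0$ ($K = -2 + 2 = 0$)
$y{\left(S,X \right)} = 0$ ($y{\left(S,X \right)} = 0 \left(X - -4\right) = 0 \left(X + 4\right) = 0 \left(4 + X\right) = 0$)
$\left(y{\left(2,x{\left(F{\left(3,-1 \right)},6 \right)} \right)} + 41\right)^{2} = \left(0 + 41\right)^{2} = 41^{2} = 1681$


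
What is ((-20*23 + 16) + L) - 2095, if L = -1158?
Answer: -3697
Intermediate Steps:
((-20*23 + 16) + L) - 2095 = ((-20*23 + 16) - 1158) - 2095 = ((-460 + 16) - 1158) - 2095 = (-444 - 1158) - 2095 = -1602 - 2095 = -3697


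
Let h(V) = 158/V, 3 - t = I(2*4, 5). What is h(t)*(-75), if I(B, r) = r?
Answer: 5925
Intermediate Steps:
t = -2 (t = 3 - 1*5 = 3 - 5 = -2)
h(t)*(-75) = (158/(-2))*(-75) = (158*(-½))*(-75) = -79*(-75) = 5925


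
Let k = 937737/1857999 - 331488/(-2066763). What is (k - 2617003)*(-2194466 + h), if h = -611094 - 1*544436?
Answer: 287738974069275485691184/32820885361 ≈ 8.7670e+12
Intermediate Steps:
h = -1155530 (h = -611094 - 544436 = -1155530)
k = 283776056427/426671509693 (k = 937737*(1/1857999) - 331488*(-1/2066763) = 312579/619333 + 110496/688921 = 283776056427/426671509693 ≈ 0.66509)
(k - 2617003)*(-2194466 + h) = (283776056427/426671509693 - 2617003)*(-2194466 - 1155530) = -1116600337105053652/426671509693*(-3349996) = 287738974069275485691184/32820885361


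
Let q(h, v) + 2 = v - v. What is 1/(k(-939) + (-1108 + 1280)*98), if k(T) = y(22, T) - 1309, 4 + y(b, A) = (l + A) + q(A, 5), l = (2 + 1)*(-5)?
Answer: 1/14587 ≈ 6.8554e-5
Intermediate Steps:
l = -15 (l = 3*(-5) = -15)
q(h, v) = -2 (q(h, v) = -2 + (v - v) = -2 + 0 = -2)
y(b, A) = -21 + A (y(b, A) = -4 + ((-15 + A) - 2) = -4 + (-17 + A) = -21 + A)
k(T) = -1330 + T (k(T) = (-21 + T) - 1309 = -1330 + T)
1/(k(-939) + (-1108 + 1280)*98) = 1/((-1330 - 939) + (-1108 + 1280)*98) = 1/(-2269 + 172*98) = 1/(-2269 + 16856) = 1/14587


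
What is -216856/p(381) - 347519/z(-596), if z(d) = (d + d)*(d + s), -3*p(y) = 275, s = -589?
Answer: 183768948727/77688600 ≈ 2365.5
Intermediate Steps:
p(y) = -275/3 (p(y) = -⅓*275 = -275/3)
z(d) = 2*d*(-589 + d) (z(d) = (d + d)*(d - 589) = (2*d)*(-589 + d) = 2*d*(-589 + d))
-216856/p(381) - 347519/z(-596) = -216856/(-275/3) - 347519*(-1/(1192*(-589 - 596))) = -216856*(-3/275) - 347519/(2*(-596)*(-1185)) = 650568/275 - 347519/1412520 = 183768948727/77688600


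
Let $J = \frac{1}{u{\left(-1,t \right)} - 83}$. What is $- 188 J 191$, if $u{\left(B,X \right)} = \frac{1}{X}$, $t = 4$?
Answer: $\frac{143632}{331} \approx 433.93$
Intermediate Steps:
$J = - \frac{4}{331}$ ($J = \frac{1}{\frac{1}{4} - 83} = \frac{1}{- \frac{331}{4}} = - \frac{4}{331} \approx -0.012085$)
$- 188 J 191 = \left(-188\right) \left(- \frac{4}{331}\right) 191 = \frac{752}{331} \cdot 191 = \frac{143632}{331}$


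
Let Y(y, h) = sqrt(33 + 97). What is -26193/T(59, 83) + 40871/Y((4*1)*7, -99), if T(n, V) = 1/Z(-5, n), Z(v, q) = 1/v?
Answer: 26193/5 + 40871*sqrt(130)/130 ≈ 8823.2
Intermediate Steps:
T(n, V) = -5 (T(n, V) = 1/(1/(-5)) = 1/(-1/5) = -5)
Y(y, h) = sqrt(130)
-26193/T(59, 83) + 40871/Y((4*1)*7, -99) = -26193/(-5) + 40871/(sqrt(130)) = -26193*(-1/5) + 40871*(sqrt(130)/130) = 26193/5 + 40871*sqrt(130)/130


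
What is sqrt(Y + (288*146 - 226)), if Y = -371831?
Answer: I*sqrt(330009) ≈ 574.46*I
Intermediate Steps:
sqrt(Y + (288*146 - 226)) = sqrt(-371831 + (288*146 - 226)) = sqrt(-371831 + (42048 - 226)) = sqrt(-371831 + 41822) = sqrt(-330009) = I*sqrt(330009)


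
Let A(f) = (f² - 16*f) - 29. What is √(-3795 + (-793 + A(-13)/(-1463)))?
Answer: 4*I*√613782631/1463 ≈ 67.737*I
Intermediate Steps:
A(f) = -29 + f² - 16*f
√(-3795 + (-793 + A(-13)/(-1463))) = √(-3795 + (-793 + (-29 + (-13)² - 16*(-13))/(-1463))) = √(-3795 + (-793 + (-29 + 169 + 208)*(-1/1463))) = √(-3795 + (-793 + 348*(-1/1463))) = √(-3795 + (-793 - 348/1463)) = √(-3795 - 1160507/1463) = √(-6712592/1463) = 4*I*√613782631/1463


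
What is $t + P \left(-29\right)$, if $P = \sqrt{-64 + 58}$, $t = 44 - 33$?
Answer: $11 - 29 i \sqrt{6} \approx 11.0 - 71.035 i$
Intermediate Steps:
$t = 11$ ($t = 44 - 33 = 11$)
$P = i \sqrt{6}$ ($P = \sqrt{-6} = i \sqrt{6} \approx 2.4495 i$)
$t + P \left(-29\right) = 11 + i \sqrt{6} \left(-29\right) = 11 - 29 i \sqrt{6}$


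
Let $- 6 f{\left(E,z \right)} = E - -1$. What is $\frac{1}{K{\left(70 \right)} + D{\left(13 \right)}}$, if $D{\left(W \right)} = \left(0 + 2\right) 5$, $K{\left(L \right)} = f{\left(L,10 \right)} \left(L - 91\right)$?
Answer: $\frac{2}{517} \approx 0.0038685$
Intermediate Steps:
$f{\left(E,z \right)} = - \frac{1}{6} - \frac{E}{6}$ ($f{\left(E,z \right)} = - \frac{E - -1}{6} = - \frac{E + 1}{6} = - \frac{1 + E}{6} = - \frac{1}{6} - \frac{E}{6}$)
$K{\left(L \right)} = \left(-91 + L\right) \left(- \frac{1}{6} - \frac{L}{6}\right)$ ($K{\left(L \right)} = \left(- \frac{1}{6} - \frac{L}{6}\right) \left(L - 91\right) = \left(- \frac{1}{6} - \frac{L}{6}\right) \left(-91 + L\right) = \left(-91 + L\right) \left(- \frac{1}{6} - \frac{L}{6}\right)$)
$D{\left(W \right)} = 10$ ($D{\left(W \right)} = 2 \cdot 5 = 10$)
$\frac{1}{K{\left(70 \right)} + D{\left(13 \right)}} = \frac{1}{- \frac{\left(1 + 70\right) \left(-91 + 70\right)}{6} + 10} = \frac{1}{\left(- \frac{1}{6}\right) 71 \left(-21\right) + 10} = \frac{1}{\frac{497}{2} + 10} = \frac{1}{\frac{517}{2}} = \frac{2}{517}$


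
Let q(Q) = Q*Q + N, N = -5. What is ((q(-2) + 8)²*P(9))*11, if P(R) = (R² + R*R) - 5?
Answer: 84623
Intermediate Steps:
q(Q) = -5 + Q² (q(Q) = Q*Q - 5 = Q² - 5 = -5 + Q²)
P(R) = -5 + 2*R² (P(R) = (R² + R²) - 5 = 2*R² - 5 = -5 + 2*R²)
((q(-2) + 8)²*P(9))*11 = (((-5 + (-2)²) + 8)²*(-5 + 2*9²))*11 = (((-5 + 4) + 8)²*(-5 + 2*81))*11 = ((-1 + 8)²*(-5 + 162))*11 = (7²*157)*11 = (49*157)*11 = 7693*11 = 84623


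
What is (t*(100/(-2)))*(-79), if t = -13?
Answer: -51350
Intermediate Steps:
(t*(100/(-2)))*(-79) = -1300/(-2)*(-79) = -1300*(-1)/2*(-79) = -13*(-50)*(-79) = 650*(-79) = -51350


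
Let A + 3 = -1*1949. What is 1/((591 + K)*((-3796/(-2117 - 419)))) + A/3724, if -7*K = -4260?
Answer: -3884619686/7418909043 ≈ -0.52361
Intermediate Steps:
K = 4260/7 (K = -⅐*(-4260) = 4260/7 ≈ 608.57)
A = -1952 (A = -3 - 1*1949 = -3 - 1949 = -1952)
1/((591 + K)*((-3796/(-2117 - 419)))) + A/3724 = 1/((591 + 4260/7)*((-3796/(-2117 - 419)))) - 1952/3724 = 1/((8397/7)*((-3796/(-2536)))) - 1952*1/3724 = 7/(8397*((-3796*(-1/2536)))) - 488/931 = 7/(8397*(949/634)) - 488/931 = (7/8397)*(634/949) - 488/931 = 4438/7968753 - 488/931 = -3884619686/7418909043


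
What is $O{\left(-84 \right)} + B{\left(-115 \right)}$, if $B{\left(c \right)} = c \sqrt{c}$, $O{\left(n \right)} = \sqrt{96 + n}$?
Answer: $2 \sqrt{3} - 115 i \sqrt{115} \approx 3.4641 - 1233.2 i$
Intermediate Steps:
$B{\left(c \right)} = c^{\frac{3}{2}}$
$O{\left(-84 \right)} + B{\left(-115 \right)} = \sqrt{96 - 84} + \left(-115\right)^{\frac{3}{2}} = \sqrt{12} - 115 i \sqrt{115} = 2 \sqrt{3} - 115 i \sqrt{115}$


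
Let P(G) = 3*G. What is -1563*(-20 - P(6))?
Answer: 59394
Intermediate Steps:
-1563*(-20 - P(6)) = -1563*(-20 - 3*6) = -1563*(-20 - 1*18) = -1563*(-20 - 18) = -1563*(-38) = 59394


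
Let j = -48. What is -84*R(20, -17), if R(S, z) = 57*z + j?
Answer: 85428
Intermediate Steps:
R(S, z) = -48 + 57*z (R(S, z) = 57*z - 48 = -48 + 57*z)
-84*R(20, -17) = -84*(-48 + 57*(-17)) = -84*(-48 - 969) = -84*(-1017) = 85428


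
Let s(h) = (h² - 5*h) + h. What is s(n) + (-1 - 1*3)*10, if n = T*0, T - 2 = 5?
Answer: -40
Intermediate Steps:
T = 7 (T = 2 + 5 = 7)
n = 0 (n = 7*0 = 0)
s(h) = h² - 4*h
s(n) + (-1 - 1*3)*10 = 0*(-4 + 0) + (-1 - 1*3)*10 = 0*(-4) + (-1 - 3)*10 = 0 - 4*10 = 0 - 40 = -40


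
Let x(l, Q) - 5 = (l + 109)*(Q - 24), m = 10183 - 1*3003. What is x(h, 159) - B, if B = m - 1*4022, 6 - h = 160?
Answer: -9228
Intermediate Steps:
h = -154 (h = 6 - 1*160 = 6 - 160 = -154)
m = 7180 (m = 10183 - 3003 = 7180)
x(l, Q) = 5 + (-24 + Q)*(109 + l) (x(l, Q) = 5 + (l + 109)*(Q - 24) = 5 + (109 + l)*(-24 + Q) = 5 + (-24 + Q)*(109 + l))
B = 3158 (B = 7180 - 1*4022 = 7180 - 4022 = 3158)
x(h, 159) - B = (-2611 - 24*(-154) + 109*159 + 159*(-154)) - 1*3158 = (-2611 + 3696 + 17331 - 24486) - 3158 = -6070 - 3158 = -9228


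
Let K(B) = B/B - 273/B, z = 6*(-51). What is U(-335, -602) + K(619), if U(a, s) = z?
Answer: -189068/619 ≈ -305.44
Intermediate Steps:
z = -306
U(a, s) = -306
K(B) = 1 - 273/B
U(-335, -602) + K(619) = -306 + (-273 + 619)/619 = -306 + (1/619)*346 = -306 + 346/619 = -189068/619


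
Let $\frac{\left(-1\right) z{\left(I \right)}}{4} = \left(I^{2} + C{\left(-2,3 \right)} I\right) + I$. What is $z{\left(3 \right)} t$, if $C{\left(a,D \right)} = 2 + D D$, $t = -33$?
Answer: $5940$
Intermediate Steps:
$C{\left(a,D \right)} = 2 + D^{2}$
$z{\left(I \right)} = - 48 I - 4 I^{2}$ ($z{\left(I \right)} = - 4 \left(\left(I^{2} + \left(2 + 3^{2}\right) I\right) + I\right) = - 4 \left(\left(I^{2} + \left(2 + 9\right) I\right) + I\right) = - 4 \left(\left(I^{2} + 11 I\right) + I\right) = - 4 \left(I^{2} + 12 I\right) = - 48 I - 4 I^{2}$)
$z{\left(3 \right)} t = \left(-4\right) 3 \left(12 + 3\right) \left(-33\right) = \left(-4\right) 3 \cdot 15 \left(-33\right) = \left(-180\right) \left(-33\right) = 5940$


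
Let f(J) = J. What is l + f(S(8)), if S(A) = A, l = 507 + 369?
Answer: 884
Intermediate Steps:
l = 876
l + f(S(8)) = 876 + 8 = 884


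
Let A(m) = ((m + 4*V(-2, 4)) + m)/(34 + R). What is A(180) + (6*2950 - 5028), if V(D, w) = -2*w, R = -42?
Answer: 12631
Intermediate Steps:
A(m) = 4 - m/4 (A(m) = ((m + 4*(-2*4)) + m)/(34 - 42) = ((m + 4*(-8)) + m)/(-8) = ((m - 32) + m)*(-1/8) = ((-32 + m) + m)*(-1/8) = (-32 + 2*m)*(-1/8) = 4 - m/4)
A(180) + (6*2950 - 5028) = (4 - 1/4*180) + (6*2950 - 5028) = (4 - 45) + (17700 - 5028) = -41 + 12672 = 12631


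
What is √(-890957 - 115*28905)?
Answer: 2*I*√1053758 ≈ 2053.1*I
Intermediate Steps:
√(-890957 - 115*28905) = √(-890957 - 3324075) = √(-4215032) = 2*I*√1053758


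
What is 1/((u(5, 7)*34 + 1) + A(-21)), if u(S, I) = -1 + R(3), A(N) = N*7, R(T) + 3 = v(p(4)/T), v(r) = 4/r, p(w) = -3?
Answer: -1/418 ≈ -0.0023923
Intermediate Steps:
R(T) = -3 - 4*T/3 (R(T) = -3 + 4/((-3/T)) = -3 + 4*(-T/3) = -3 - 4*T/3)
A(N) = 7*N
u(S, I) = -8 (u(S, I) = -1 + (-3 - 4/3*3) = -1 + (-3 - 4) = -1 - 7 = -8)
1/((u(5, 7)*34 + 1) + A(-21)) = 1/((-8*34 + 1) + 7*(-21)) = 1/((-272 + 1) - 147) = 1/(-271 - 147) = 1/(-418) = -1/418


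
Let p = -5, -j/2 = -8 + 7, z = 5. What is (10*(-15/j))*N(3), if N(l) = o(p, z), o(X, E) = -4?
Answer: 300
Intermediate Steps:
j = 2 (j = -2*(-8 + 7) = -2*(-1) = 2)
N(l) = -4
(10*(-15/j))*N(3) = (10*(-15/2))*(-4) = -75*(-4) = 300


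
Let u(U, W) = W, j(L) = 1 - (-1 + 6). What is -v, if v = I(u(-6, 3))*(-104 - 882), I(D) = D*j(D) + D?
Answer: -8874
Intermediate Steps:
j(L) = -4 (j(L) = 1 - 1*5 = 1 - 5 = -4)
I(D) = -3*D (I(D) = D*(-4) + D = -4*D + D = -3*D)
v = 8874 (v = (-3*3)*(-104 - 882) = -9*(-986) = 8874)
-v = -1*8874 = -8874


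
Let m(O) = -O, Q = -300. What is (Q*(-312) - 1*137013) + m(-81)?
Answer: -43332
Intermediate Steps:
(Q*(-312) - 1*137013) + m(-81) = (-300*(-312) - 1*137013) - 1*(-81) = (93600 - 137013) + 81 = -43413 + 81 = -43332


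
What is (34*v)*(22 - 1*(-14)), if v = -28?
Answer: -34272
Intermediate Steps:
(34*v)*(22 - 1*(-14)) = (34*(-28))*(22 - 1*(-14)) = -952*(22 + 14) = -952*36 = -34272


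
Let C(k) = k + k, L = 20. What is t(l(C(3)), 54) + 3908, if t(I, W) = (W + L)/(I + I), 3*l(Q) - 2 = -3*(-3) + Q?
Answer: 66547/17 ≈ 3914.5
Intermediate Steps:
C(k) = 2*k
l(Q) = 11/3 + Q/3 (l(Q) = 2/3 + (-3*(-3) + Q)/3 = 2/3 + (9 + Q)/3 = 2/3 + (3 + Q/3) = 11/3 + Q/3)
t(I, W) = (20 + W)/(2*I) (t(I, W) = (W + 20)/(I + I) = (20 + W)/((2*I)) = (20 + W)*(1/(2*I)) = (20 + W)/(2*I))
t(l(C(3)), 54) + 3908 = (20 + 54)/(2*(11/3 + (2*3)/3)) + 3908 = (1/2)*74/(11/3 + (1/3)*6) + 3908 = (1/2)*74/(11/3 + 2) + 3908 = (1/2)*74/(17/3) + 3908 = (1/2)*(3/17)*74 + 3908 = 111/17 + 3908 = 66547/17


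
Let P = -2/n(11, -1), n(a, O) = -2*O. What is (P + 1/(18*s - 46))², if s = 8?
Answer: 9409/9604 ≈ 0.97970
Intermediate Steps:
P = -1 (P = -2/((-2*(-1))) = -2/2 = -2*½ = -1)
(P + 1/(18*s - 46))² = (-1 + 1/(18*8 - 46))² = (-1 + 1/(144 - 46))² = (-1 + 1/98)² = (-97/98)² = 9409/9604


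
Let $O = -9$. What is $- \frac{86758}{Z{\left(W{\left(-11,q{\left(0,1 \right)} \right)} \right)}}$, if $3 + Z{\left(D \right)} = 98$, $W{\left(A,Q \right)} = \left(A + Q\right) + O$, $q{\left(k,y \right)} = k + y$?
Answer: $- \frac{86758}{95} \approx -913.24$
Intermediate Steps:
$W{\left(A,Q \right)} = -9 + A + Q$ ($W{\left(A,Q \right)} = \left(A + Q\right) - 9 = -9 + A + Q$)
$Z{\left(D \right)} = 95$ ($Z{\left(D \right)} = -3 + 98 = 95$)
$- \frac{86758}{Z{\left(W{\left(-11,q{\left(0,1 \right)} \right)} \right)}} = - \frac{86758}{95}$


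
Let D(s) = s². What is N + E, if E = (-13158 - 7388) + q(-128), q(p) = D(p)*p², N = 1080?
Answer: 268415990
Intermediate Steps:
q(p) = p⁴ (q(p) = p²*p² = p⁴)
E = 268414910 (E = (-13158 - 7388) + (-128)⁴ = -20546 + 268435456 = 268414910)
N + E = 1080 + 268414910 = 268415990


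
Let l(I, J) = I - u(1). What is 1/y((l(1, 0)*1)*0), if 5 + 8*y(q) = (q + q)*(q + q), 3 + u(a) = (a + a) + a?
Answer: -8/5 ≈ -1.6000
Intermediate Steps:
u(a) = -3 + 3*a (u(a) = -3 + ((a + a) + a) = -3 + (2*a + a) = -3 + 3*a)
l(I, J) = I (l(I, J) = I - (-3 + 3*1) = I - (-3 + 3) = I - 1*0 = I + 0 = I)
y(q) = -5/8 + q²/2 (y(q) = -5/8 + ((q + q)*(q + q))/8 = -5/8 + ((2*q)*(2*q))/8 = -5/8 + (4*q²)/8 = -5/8 + q²/2)
1/y((l(1, 0)*1)*0) = 1/(-5/8 + ((1*1)*0)²/2) = 1/(-5/8 + (1*0)²/2) = 1/(-5/8 + (½)*0²) = 1/(-5/8 + (½)*0) = 1/(-5/8 + 0) = 1/(-5/8) = -8/5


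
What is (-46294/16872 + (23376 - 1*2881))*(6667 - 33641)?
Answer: -2331533740751/4218 ≈ -5.5276e+8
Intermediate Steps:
(-46294/16872 + (23376 - 1*2881))*(6667 - 33641) = (-46294*1/16872 + (23376 - 2881))*(-26974) = (-23147/8436 + 20495)*(-26974) = (172872673/8436)*(-26974) = -2331533740751/4218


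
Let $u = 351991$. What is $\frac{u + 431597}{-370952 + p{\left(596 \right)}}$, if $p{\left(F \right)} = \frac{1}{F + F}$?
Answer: $- \frac{934036896}{442174783} \approx -2.1124$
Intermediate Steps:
$p{\left(F \right)} = \frac{1}{2 F}$
$\frac{u + 431597}{-370952 + p{\left(596 \right)}} = \frac{351991 + 431597}{-370952 + \frac{1}{2 \cdot 596}} = \frac{783588}{-370952 + \frac{1}{2} \cdot \frac{1}{596}} = \frac{783588}{-370952 + \frac{1}{1192}} = \frac{783588}{- \frac{442174783}{1192}} = 783588 \left(- \frac{1192}{442174783}\right) = - \frac{934036896}{442174783}$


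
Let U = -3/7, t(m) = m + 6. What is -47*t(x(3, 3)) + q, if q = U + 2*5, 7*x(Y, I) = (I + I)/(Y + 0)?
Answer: -2001/7 ≈ -285.86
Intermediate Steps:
x(Y, I) = 2*I/(7*Y) (x(Y, I) = ((I + I)/(Y + 0))/7 = ((2*I)/Y)/7 = (2*I/Y)/7 = 2*I/(7*Y))
t(m) = 6 + m
U = -3/7 (U = -3*⅐ = -3/7 ≈ -0.42857)
q = 67/7 (q = -3/7 + 2*5 = -3/7 + 10 = 67/7 ≈ 9.5714)
-47*t(x(3, 3)) + q = -47*(6 + (2/7)*3/3) + 67/7 = -47*(6 + (2/7)*3*(⅓)) + 67/7 = -47*(6 + 2/7) + 67/7 = -47*44/7 + 67/7 = -2068/7 + 67/7 = -2001/7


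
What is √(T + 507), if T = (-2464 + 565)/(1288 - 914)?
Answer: 7*√1432794/374 ≈ 22.404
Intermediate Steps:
T = -1899/374 ≈ -5.0775
√(T + 507) = √(-1899/374 + 507) = √(187719/374) = 7*√1432794/374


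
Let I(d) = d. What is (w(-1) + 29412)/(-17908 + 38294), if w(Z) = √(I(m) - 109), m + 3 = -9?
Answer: 14706/10193 + 11*I/20386 ≈ 1.4428 + 0.00053959*I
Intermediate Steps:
m = -12 (m = -3 - 9 = -12)
w(Z) = 11*I (w(Z) = √(-12 - 109) = √(-121) = 11*I)
(w(-1) + 29412)/(-17908 + 38294) = (11*I + 29412)/(-17908 + 38294) = (29412 + 11*I)/20386 = (29412 + 11*I)*(1/20386) = 14706/10193 + 11*I/20386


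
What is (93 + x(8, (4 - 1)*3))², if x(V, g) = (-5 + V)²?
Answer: 10404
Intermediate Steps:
(93 + x(8, (4 - 1)*3))² = (93 + (-5 + 8)²)² = (93 + 3²)² = (93 + 9)² = 102² = 10404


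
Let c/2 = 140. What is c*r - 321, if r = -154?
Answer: -43441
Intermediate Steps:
c = 280 (c = 2*140 = 280)
c*r - 321 = 280*(-154) - 321 = -43120 - 321 = -43441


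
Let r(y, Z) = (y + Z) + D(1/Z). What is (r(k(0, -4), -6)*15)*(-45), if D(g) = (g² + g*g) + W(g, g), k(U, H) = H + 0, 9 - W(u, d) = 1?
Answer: 2625/2 ≈ 1312.5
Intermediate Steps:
W(u, d) = 8 (W(u, d) = 9 - 1*1 = 9 - 1 = 8)
k(U, H) = H
D(g) = 8 + 2*g² (D(g) = (g² + g*g) + 8 = (g² + g²) + 8 = 2*g² + 8 = 8 + 2*g²)
r(y, Z) = 8 + Z + y + 2/Z² (r(y, Z) = (y + Z) + (8 + 2*(1/Z)²) = (Z + y) + (8 + 2/Z²) = 8 + Z + y + 2/Z²)
(r(k(0, -4), -6)*15)*(-45) = ((8 - 6 - 4 + 2/(-6)²)*15)*(-45) = ((8 - 6 - 4 + 2*(1/36))*15)*(-45) = ((8 - 6 - 4 + 1/18)*15)*(-45) = -35/18*15*(-45) = -175/6*(-45) = 2625/2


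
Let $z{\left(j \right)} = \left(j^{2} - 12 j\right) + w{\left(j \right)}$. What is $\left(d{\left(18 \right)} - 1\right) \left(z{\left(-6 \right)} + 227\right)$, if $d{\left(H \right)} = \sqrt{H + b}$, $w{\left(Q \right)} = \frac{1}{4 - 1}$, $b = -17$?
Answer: $0$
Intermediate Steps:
$w{\left(Q \right)} = \frac{1}{3}$
$z{\left(j \right)} = \frac{1}{3} + j^{2} - 12 j$ ($z{\left(j \right)} = \left(j^{2} - 12 j\right) + \frac{1}{3} = \frac{1}{3} + j^{2} - 12 j$)
$d{\left(H \right)} = \sqrt{-17 + H}$ ($d{\left(H \right)} = \sqrt{H - 17} = \sqrt{-17 + H}$)
$\left(d{\left(18 \right)} - 1\right) \left(z{\left(-6 \right)} + 227\right) = \left(\sqrt{-17 + 18} - 1\right) \left(\left(\frac{1}{3} + \left(-6\right)^{2} - -72\right) + 227\right) = \left(\sqrt{1} - 1\right) \left(\left(\frac{1}{3} + 36 + 72\right) + 227\right) = \left(1 - 1\right) \left(\frac{325}{3} + 227\right) = 0 \cdot \frac{1006}{3} = 0$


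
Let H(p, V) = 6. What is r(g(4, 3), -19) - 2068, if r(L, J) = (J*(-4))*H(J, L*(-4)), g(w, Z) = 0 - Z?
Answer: -1612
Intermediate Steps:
g(w, Z) = -Z
r(L, J) = -24*J (r(L, J) = (J*(-4))*6 = -4*J*6 = -24*J)
r(g(4, 3), -19) - 2068 = -24*(-19) - 2068 = 456 - 2068 = -1612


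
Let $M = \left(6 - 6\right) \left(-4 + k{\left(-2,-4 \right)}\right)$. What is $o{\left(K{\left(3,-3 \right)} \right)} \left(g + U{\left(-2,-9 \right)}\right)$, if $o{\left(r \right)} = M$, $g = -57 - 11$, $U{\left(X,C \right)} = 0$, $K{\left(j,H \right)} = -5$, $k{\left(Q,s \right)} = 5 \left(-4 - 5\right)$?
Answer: $0$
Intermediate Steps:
$k{\left(Q,s \right)} = -45$ ($k{\left(Q,s \right)} = 5 \left(-9\right) = -45$)
$g = -68$
$M = 0$ ($M = \left(6 - 6\right) \left(-4 - 45\right) = 0 \left(-49\right) = 0$)
$o{\left(r \right)} = 0$
$o{\left(K{\left(3,-3 \right)} \right)} \left(g + U{\left(-2,-9 \right)}\right) = 0 \left(-68 + 0\right) = 0 \left(-68\right) = 0$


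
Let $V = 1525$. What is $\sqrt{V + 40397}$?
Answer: $3 \sqrt{4658} \approx 204.75$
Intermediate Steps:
$\sqrt{V + 40397} = \sqrt{1525 + 40397} = \sqrt{41922} = 3 \sqrt{4658}$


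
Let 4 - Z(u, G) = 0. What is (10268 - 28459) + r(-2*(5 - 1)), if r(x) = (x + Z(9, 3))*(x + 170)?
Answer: -18839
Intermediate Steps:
Z(u, G) = 4 (Z(u, G) = 4 - 1*0 = 4 + 0 = 4)
r(x) = (4 + x)*(170 + x) (r(x) = (x + 4)*(x + 170) = (4 + x)*(170 + x))
(10268 - 28459) + r(-2*(5 - 1)) = (10268 - 28459) + (680 + (-2*(5 - 1))² + 174*(-2*(5 - 1))) = -18191 + (680 + (-2*4)² + 174*(-2*4)) = -18191 + (680 + (-8)² + 174*(-8)) = -18191 + (680 + 64 - 1392) = -18191 - 648 = -18839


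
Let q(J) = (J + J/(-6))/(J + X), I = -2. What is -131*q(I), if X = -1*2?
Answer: -655/12 ≈ -54.583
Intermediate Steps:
X = -2
q(J) = 5*J/(6*(-2 + J)) (q(J) = (J + J/(-6))/(J - 2) = (J + J*(-⅙))/(-2 + J) = (J - J/6)/(-2 + J) = (5*J/6)/(-2 + J) = 5*J/(6*(-2 + J)))
-131*q(I) = -655*(-2)/(6*(-2 - 2)) = -655*(-2)/(6*(-4)) = -655*(-2)*(-1)/(6*4) = -131*5/12 = -655/12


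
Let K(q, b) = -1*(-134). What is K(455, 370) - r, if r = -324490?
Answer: 324624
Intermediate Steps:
K(q, b) = 134
K(455, 370) - r = 134 - 1*(-324490) = 134 + 324490 = 324624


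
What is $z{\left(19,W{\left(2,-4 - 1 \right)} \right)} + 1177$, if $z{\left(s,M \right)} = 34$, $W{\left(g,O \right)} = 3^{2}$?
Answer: $1211$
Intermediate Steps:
$W{\left(g,O \right)} = 9$
$z{\left(19,W{\left(2,-4 - 1 \right)} \right)} + 1177 = 34 + 1177 = 1211$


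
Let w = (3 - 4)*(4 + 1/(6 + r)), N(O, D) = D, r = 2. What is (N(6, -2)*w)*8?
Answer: 66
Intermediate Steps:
w = -33/8 (w = (3 - 4)*(4 + 1/(6 + 2)) = -(4 + 1/8) = -(4 + ⅛) = -1*33/8 = -33/8 ≈ -4.1250)
(N(6, -2)*w)*8 = -2*(-33/8)*8 = (33/4)*8 = 66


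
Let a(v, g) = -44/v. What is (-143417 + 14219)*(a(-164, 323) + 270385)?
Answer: -1432262671608/41 ≈ -3.4933e+10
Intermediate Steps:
(-143417 + 14219)*(a(-164, 323) + 270385) = (-143417 + 14219)*(-44/(-164) + 270385) = -129198*(-44*(-1/164) + 270385) = -129198*(11/41 + 270385) = -129198*11085796/41 = -1432262671608/41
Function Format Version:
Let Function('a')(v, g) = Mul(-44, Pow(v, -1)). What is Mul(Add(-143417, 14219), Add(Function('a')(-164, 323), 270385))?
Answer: Rational(-1432262671608, 41) ≈ -3.4933e+10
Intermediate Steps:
Mul(Add(-143417, 14219), Add(Function('a')(-164, 323), 270385)) = Mul(Add(-143417, 14219), Add(Mul(-44, Pow(-164, -1)), 270385)) = Mul(-129198, Add(Mul(-44, Rational(-1, 164)), 270385)) = Mul(-129198, Add(Rational(11, 41), 270385)) = Mul(-129198, Rational(11085796, 41)) = Rational(-1432262671608, 41)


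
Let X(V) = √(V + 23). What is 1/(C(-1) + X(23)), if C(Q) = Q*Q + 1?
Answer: -1/21 + √46/42 ≈ 0.11387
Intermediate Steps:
X(V) = √(23 + V)
C(Q) = 1 + Q² (C(Q) = Q² + 1 = 1 + Q²)
1/(C(-1) + X(23)) = 1/((1 + (-1)²) + √(23 + 23)) = 1/((1 + 1) + √46) = 1/(2 + √46)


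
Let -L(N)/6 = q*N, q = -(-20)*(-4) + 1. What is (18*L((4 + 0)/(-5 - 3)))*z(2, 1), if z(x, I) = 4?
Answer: -17064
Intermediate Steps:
q = -79 (q = -4*20 + 1 = -80 + 1 = -79)
L(N) = 474*N (L(N) = -(-474)*N = 474*N)
(18*L((4 + 0)/(-5 - 3)))*z(2, 1) = (18*(474*((4 + 0)/(-5 - 3))))*4 = (18*(474*(4/(-8))))*4 = (18*(474*(4*(-⅛))))*4 = (18*(474*(-½)))*4 = (18*(-237))*4 = -4266*4 = -17064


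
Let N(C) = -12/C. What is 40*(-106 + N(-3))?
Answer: -4080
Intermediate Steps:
40*(-106 + N(-3)) = 40*(-106 - 12/(-3)) = 40*(-106 - 12*(-⅓)) = 40*(-106 + 4) = 40*(-102) = -4080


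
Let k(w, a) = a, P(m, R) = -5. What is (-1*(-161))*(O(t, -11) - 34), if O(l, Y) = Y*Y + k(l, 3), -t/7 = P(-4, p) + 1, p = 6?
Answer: 14490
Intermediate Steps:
t = 28 (t = -7*(-5 + 1) = -7*(-4) = 28)
O(l, Y) = 3 + Y² (O(l, Y) = Y*Y + 3 = Y² + 3 = 3 + Y²)
(-1*(-161))*(O(t, -11) - 34) = (-1*(-161))*((3 + (-11)²) - 34) = 161*((3 + 121) - 34) = 161*(124 - 34) = 161*90 = 14490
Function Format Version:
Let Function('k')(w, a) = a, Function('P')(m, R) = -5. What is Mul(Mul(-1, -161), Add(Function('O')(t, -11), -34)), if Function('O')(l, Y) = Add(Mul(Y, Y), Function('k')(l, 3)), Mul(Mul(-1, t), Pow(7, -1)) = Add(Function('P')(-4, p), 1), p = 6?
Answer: 14490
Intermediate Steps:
t = 28 (t = Mul(-7, Add(-5, 1)) = Mul(-7, -4) = 28)
Function('O')(l, Y) = Add(3, Pow(Y, 2)) (Function('O')(l, Y) = Add(Mul(Y, Y), 3) = Add(Pow(Y, 2), 3) = Add(3, Pow(Y, 2)))
Mul(Mul(-1, -161), Add(Function('O')(t, -11), -34)) = Mul(Mul(-1, -161), Add(Add(3, Pow(-11, 2)), -34)) = Mul(161, Add(Add(3, 121), -34)) = Mul(161, Add(124, -34)) = Mul(161, 90) = 14490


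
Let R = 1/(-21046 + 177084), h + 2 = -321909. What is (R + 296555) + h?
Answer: -3956499527/156038 ≈ -25356.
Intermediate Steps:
h = -321911 (h = -2 - 321909 = -321911)
R = 1/156038 ≈ 6.4087e-6
(R + 296555) + h = (1/156038 + 296555) - 321911 = 46273849091/156038 - 321911 = -3956499527/156038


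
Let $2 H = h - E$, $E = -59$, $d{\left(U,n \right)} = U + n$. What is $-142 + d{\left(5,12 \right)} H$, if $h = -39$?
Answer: $28$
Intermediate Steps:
$H = 10$ ($H = \frac{-39 - -59}{2} = \frac{-39 + 59}{2} = \frac{1}{2} \cdot 20 = 10$)
$-142 + d{\left(5,12 \right)} H = -142 + \left(5 + 12\right) 10 = -142 + 17 \cdot 10 = -142 + 170 = 28$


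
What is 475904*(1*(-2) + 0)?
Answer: -951808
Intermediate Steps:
475904*(1*(-2) + 0) = 475904*(-2 + 0) = 475904*(-2) = -951808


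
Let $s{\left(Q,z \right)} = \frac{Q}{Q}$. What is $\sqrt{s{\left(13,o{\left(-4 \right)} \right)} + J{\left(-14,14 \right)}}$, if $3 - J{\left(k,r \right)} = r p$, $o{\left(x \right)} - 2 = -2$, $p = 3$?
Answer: $i \sqrt{38} \approx 6.1644 i$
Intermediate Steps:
$o{\left(x \right)} = 0$ ($o{\left(x \right)} = 2 - 2 = 0$)
$J{\left(k,r \right)} = 3 - 3 r$ ($J{\left(k,r \right)} = 3 - r 3 = 3 - 3 r$)
$s{\left(Q,z \right)} = 1$
$\sqrt{s{\left(13,o{\left(-4 \right)} \right)} + J{\left(-14,14 \right)}} = \sqrt{1 + \left(3 - 42\right)} = \sqrt{1 - 39} = \sqrt{-38} = i \sqrt{38}$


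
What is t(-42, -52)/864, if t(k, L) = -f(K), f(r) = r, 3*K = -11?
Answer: 11/2592 ≈ 0.0042438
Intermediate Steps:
K = -11/3 (K = (1/3)*(-11) = -11/3 ≈ -3.6667)
t(k, L) = 11/3 (t(k, L) = -1*(-11/3) = 11/3)
t(-42, -52)/864 = (11/3)/864 = (11/3)*(1/864) = 11/2592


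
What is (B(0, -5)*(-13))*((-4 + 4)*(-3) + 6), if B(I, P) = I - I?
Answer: 0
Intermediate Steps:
B(I, P) = 0
(B(0, -5)*(-13))*((-4 + 4)*(-3) + 6) = (0*(-13))*((-4 + 4)*(-3) + 6) = 0*(0*(-3) + 6) = 0*(0 + 6) = 0*6 = 0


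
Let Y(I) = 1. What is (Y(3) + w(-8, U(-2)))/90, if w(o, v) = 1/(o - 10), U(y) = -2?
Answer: 17/1620 ≈ 0.010494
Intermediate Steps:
w(o, v) = 1/(-10 + o)
(Y(3) + w(-8, U(-2)))/90 = (1 + 1/(-10 - 8))/90 = (1 + 1/(-18))/90 = (1 - 1/18)/90 = (1/90)*(17/18) = 17/1620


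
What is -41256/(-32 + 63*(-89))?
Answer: 41256/5639 ≈ 7.3162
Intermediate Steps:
-41256/(-32 + 63*(-89)) = -41256/(-32 - 5607) = -41256/(-5639) = -41256*(-1/5639) = 41256/5639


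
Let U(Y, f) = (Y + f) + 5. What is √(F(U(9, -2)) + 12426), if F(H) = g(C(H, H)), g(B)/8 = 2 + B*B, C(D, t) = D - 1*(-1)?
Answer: 11*√114 ≈ 117.45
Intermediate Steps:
C(D, t) = 1 + D (C(D, t) = D + 1 = 1 + D)
g(B) = 16 + 8*B² (g(B) = 8*(2 + B*B) = 8*(2 + B²) = 16 + 8*B²)
U(Y, f) = 5 + Y + f
F(H) = 16 + 8*(1 + H)²
√(F(U(9, -2)) + 12426) = √((16 + 8*(1 + (5 + 9 - 2))²) + 12426) = √((16 + 8*(1 + 12)²) + 12426) = √((16 + 8*13²) + 12426) = √((16 + 8*169) + 12426) = √((16 + 1352) + 12426) = √(1368 + 12426) = √13794 = 11*√114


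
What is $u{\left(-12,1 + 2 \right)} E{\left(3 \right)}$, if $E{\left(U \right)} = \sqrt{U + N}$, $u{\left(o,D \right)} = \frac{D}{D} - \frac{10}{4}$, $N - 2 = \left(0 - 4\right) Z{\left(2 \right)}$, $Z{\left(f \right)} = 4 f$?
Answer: $- \frac{9 i \sqrt{3}}{2} \approx - 7.7942 i$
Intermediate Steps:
$N = -30$ ($N = 2 + \left(0 - 4\right) 4 \cdot 2 = 2 - 32 = -30$)
$u{\left(o,D \right)} = - \frac{3}{2}$ ($u{\left(o,D \right)} = 1 - \frac{5}{2} = - \frac{3}{2}$)
$E{\left(U \right)} = \sqrt{-30 + U}$ ($E{\left(U \right)} = \sqrt{U - 30} = \sqrt{-30 + U}$)
$u{\left(-12,1 + 2 \right)} E{\left(3 \right)} = - \frac{3 \sqrt{-30 + 3}}{2} = - \frac{3 \sqrt{-27}}{2} = - \frac{3 \cdot 3 i \sqrt{3}}{2} = - \frac{9 i \sqrt{3}}{2}$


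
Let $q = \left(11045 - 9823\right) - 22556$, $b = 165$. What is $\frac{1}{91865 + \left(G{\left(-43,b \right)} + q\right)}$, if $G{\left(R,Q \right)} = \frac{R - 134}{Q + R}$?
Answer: $\frac{122}{8604605} \approx 1.4178 \cdot 10^{-5}$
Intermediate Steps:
$G{\left(R,Q \right)} = \frac{-134 + R}{Q + R}$
$q = -21334$ ($q = \left(11045 - 9823\right) - 22556 = 1222 - 22556 = -21334$)
$\frac{1}{91865 + \left(G{\left(-43,b \right)} + q\right)} = \frac{1}{91865 - \left(21334 - \frac{-134 - 43}{165 - 43}\right)} = \frac{1}{91865 - \left(21334 - \frac{1}{122} \left(-177\right)\right)} = \frac{1}{91865 + \left(\frac{1}{122} \left(-177\right) - 21334\right)} = \frac{1}{91865 - \frac{2602925}{122}} = \frac{1}{\frac{8604605}{122}} = \frac{122}{8604605}$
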